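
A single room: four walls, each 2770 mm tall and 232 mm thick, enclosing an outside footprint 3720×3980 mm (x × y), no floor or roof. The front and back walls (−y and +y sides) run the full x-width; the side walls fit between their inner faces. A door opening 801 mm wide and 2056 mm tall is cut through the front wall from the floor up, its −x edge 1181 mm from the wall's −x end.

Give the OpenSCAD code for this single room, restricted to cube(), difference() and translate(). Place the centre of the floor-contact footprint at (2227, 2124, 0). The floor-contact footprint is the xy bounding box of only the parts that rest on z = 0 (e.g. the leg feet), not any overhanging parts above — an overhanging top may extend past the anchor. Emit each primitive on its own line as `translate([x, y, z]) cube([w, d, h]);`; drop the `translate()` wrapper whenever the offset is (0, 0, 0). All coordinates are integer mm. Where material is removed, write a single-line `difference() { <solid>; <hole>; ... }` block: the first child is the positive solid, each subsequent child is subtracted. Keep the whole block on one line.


difference() { translate([367, 134, 0]) cube([3720, 232, 2770]); translate([1548, 134, 0]) cube([801, 232, 2056]); }
translate([367, 3882, 0]) cube([3720, 232, 2770]);
translate([367, 366, 0]) cube([232, 3516, 2770]);
translate([3855, 366, 0]) cube([232, 3516, 2770]);


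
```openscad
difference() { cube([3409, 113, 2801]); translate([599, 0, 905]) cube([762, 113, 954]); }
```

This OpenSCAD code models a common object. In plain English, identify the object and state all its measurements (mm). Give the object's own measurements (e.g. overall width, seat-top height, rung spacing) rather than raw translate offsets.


A wall 3409 mm long (x), 113 mm thick (y), 2801 mm tall, with a rectangular window opening cut through it. The opening is 762 mm wide and 954 mm tall; its sill is at z = 905 mm and its near (−x) edge is 599 mm from the wall's −x end. The opening passes through the full wall thickness.


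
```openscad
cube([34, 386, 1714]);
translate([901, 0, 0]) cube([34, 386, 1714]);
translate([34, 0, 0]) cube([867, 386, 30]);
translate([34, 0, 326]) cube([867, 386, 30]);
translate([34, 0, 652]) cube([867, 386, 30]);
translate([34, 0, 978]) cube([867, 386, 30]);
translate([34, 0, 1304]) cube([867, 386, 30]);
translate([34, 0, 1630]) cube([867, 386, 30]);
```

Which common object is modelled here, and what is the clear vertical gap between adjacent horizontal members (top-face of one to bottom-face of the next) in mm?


A bookshelf. The clear shelf gap is 296 mm.

Two tall side panels with 6 horizontal boards between them — a bookshelf. The first two shelf undersides are at z = 0 and z = 326; with shelf thickness 30, the clear gap is 326 − 0 − 30 = 296 mm.


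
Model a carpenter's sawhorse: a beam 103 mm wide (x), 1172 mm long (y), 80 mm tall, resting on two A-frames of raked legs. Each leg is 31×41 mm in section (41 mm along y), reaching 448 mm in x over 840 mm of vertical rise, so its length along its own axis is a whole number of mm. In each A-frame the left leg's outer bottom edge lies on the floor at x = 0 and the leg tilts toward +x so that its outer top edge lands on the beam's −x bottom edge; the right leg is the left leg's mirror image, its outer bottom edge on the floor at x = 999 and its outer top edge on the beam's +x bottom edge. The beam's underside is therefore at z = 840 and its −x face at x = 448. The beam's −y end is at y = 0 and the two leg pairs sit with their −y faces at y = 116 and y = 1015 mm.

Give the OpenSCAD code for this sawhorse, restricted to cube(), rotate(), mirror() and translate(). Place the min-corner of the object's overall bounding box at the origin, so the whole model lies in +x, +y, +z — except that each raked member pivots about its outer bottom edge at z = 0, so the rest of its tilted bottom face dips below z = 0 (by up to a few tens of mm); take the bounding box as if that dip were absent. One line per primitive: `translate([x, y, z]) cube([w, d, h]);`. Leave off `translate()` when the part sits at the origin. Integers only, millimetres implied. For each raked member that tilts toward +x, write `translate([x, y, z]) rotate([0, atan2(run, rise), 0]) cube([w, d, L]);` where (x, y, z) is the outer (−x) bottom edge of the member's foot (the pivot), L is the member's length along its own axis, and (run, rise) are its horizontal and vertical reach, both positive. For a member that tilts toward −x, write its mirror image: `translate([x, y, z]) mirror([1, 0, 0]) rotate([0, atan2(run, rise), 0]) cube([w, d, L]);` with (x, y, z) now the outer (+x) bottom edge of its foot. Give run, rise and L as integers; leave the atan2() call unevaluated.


translate([448, 0, 840]) cube([103, 1172, 80]);
translate([0, 116, 0]) rotate([0, atan2(448, 840), 0]) cube([31, 41, 952]);
translate([999, 116, 0]) mirror([1, 0, 0]) rotate([0, atan2(448, 840), 0]) cube([31, 41, 952]);
translate([0, 1015, 0]) rotate([0, atan2(448, 840), 0]) cube([31, 41, 952]);
translate([999, 1015, 0]) mirror([1, 0, 0]) rotate([0, atan2(448, 840), 0]) cube([31, 41, 952]);


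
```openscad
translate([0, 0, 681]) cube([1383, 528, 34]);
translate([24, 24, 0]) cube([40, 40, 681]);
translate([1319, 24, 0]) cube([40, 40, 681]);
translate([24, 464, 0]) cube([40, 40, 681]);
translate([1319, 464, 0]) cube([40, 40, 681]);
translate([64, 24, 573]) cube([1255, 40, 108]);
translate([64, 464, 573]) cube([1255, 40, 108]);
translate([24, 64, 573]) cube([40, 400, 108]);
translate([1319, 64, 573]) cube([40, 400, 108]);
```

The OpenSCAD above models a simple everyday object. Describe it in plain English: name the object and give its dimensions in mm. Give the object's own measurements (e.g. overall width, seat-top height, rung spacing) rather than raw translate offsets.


A rectangular dining table. The top is 1383×528×34 mm with its upper surface at z = 715 mm. It stands on four 40×40 mm square legs, each inset 24 mm from the nearest pair of top edges, running from the floor to the underside of the top. Four apron rails, 40 mm thick and 108 mm tall, run between adjacent legs with their top edges flush with the underside of the top and their outer faces flush with the legs' outer faces.


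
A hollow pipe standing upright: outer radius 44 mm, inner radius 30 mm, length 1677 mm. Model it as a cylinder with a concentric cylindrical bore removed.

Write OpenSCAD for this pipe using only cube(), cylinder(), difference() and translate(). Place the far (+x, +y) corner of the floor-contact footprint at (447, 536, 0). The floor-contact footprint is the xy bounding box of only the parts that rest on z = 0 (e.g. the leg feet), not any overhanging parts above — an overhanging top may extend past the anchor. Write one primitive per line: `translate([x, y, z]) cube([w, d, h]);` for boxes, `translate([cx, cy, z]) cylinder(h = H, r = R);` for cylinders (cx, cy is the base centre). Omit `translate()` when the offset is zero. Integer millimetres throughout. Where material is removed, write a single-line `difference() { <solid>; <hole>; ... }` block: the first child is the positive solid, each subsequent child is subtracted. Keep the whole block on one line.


difference() { translate([403, 492, 0]) cylinder(h = 1677, r = 44); translate([403, 492, 0]) cylinder(h = 1677, r = 30); }


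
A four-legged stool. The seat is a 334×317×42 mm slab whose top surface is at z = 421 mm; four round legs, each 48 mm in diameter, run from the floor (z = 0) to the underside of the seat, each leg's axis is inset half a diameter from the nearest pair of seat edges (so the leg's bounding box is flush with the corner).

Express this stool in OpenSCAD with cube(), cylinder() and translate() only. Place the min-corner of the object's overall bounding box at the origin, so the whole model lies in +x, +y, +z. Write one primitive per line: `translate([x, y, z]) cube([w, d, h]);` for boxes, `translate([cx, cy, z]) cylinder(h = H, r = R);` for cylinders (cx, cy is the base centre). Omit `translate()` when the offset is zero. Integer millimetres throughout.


// leg_h = 421 - 42 = 379
translate([0, 0, 379]) cube([334, 317, 42]);
translate([24, 24, 0]) cylinder(h = 379, r = 24);
translate([310, 24, 0]) cylinder(h = 379, r = 24);
translate([24, 293, 0]) cylinder(h = 379, r = 24);
translate([310, 293, 0]) cylinder(h = 379, r = 24);


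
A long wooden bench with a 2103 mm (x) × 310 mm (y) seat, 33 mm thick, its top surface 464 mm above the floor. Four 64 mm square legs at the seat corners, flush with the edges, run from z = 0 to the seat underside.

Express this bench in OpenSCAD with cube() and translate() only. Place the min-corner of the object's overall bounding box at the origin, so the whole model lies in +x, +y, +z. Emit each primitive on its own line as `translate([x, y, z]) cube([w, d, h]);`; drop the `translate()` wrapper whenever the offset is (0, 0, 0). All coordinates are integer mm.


// leg_h = 464 − 33 = 431
translate([0, 0, 431]) cube([2103, 310, 33]);
cube([64, 64, 431]);
translate([0, 246, 0]) cube([64, 64, 431]);
translate([2039, 0, 0]) cube([64, 64, 431]);
translate([2039, 246, 0]) cube([64, 64, 431]);


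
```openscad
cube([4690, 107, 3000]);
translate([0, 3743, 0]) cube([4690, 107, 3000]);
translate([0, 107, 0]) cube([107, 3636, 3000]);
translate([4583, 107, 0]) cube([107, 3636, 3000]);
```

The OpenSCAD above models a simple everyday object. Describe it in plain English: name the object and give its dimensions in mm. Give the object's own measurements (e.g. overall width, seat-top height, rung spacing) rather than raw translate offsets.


The wall frame of a small rectangular building: four walls, each 3000 mm tall and 107 mm thick, enclosing a footprint 4690 mm (x) by 3850 mm (y) outside-to-outside, with no floor or roof. The front and back walls (the −y and +y sides) span the full width; the two side walls fit between them.


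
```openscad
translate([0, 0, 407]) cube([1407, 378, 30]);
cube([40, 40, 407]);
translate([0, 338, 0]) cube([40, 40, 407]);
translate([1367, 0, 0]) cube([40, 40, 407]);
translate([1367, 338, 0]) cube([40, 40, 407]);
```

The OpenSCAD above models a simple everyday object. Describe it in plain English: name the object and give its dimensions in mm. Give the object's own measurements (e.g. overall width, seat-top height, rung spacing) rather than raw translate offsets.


A long wooden bench with a 1407 mm (x) × 378 mm (y) seat, 30 mm thick, its top surface 437 mm above the floor. Four 40 mm square legs at the seat corners, flush with the edges, run from z = 0 to the seat underside.


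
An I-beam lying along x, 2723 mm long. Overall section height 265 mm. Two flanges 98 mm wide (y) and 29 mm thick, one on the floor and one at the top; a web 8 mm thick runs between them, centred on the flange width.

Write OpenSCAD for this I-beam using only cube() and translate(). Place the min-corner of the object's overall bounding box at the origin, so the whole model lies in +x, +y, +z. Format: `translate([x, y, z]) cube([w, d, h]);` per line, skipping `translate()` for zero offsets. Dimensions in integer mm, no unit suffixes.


cube([2723, 98, 29]);
translate([0, 45, 29]) cube([2723, 8, 207]);
translate([0, 0, 236]) cube([2723, 98, 29]);


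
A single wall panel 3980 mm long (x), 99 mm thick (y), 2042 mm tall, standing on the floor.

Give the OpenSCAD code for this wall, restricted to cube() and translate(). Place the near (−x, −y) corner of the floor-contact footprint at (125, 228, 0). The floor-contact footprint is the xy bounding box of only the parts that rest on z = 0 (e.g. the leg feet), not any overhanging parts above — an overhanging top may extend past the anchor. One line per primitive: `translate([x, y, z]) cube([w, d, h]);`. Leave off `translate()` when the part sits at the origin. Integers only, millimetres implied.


translate([125, 228, 0]) cube([3980, 99, 2042]);


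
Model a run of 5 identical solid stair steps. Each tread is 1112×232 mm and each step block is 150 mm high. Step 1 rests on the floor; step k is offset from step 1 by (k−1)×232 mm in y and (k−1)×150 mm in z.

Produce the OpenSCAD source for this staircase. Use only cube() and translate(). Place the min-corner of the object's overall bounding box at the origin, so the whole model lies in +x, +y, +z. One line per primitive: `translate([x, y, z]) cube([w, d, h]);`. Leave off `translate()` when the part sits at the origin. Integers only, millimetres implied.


cube([1112, 232, 150]);
translate([0, 232, 150]) cube([1112, 232, 150]);
translate([0, 464, 300]) cube([1112, 232, 150]);
translate([0, 696, 450]) cube([1112, 232, 150]);
translate([0, 928, 600]) cube([1112, 232, 150]);


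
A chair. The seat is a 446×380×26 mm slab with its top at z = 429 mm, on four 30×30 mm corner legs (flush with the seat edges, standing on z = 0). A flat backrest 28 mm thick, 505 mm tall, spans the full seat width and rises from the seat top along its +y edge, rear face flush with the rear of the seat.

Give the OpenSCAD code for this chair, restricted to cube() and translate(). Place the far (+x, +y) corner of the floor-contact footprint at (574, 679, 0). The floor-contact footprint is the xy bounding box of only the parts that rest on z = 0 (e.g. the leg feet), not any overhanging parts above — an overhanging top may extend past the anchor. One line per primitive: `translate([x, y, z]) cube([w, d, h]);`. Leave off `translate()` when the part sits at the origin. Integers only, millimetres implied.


translate([128, 299, 403]) cube([446, 380, 26]);
translate([128, 299, 0]) cube([30, 30, 403]);
translate([544, 299, 0]) cube([30, 30, 403]);
translate([128, 649, 0]) cube([30, 30, 403]);
translate([544, 649, 0]) cube([30, 30, 403]);
translate([128, 651, 429]) cube([446, 28, 505]);


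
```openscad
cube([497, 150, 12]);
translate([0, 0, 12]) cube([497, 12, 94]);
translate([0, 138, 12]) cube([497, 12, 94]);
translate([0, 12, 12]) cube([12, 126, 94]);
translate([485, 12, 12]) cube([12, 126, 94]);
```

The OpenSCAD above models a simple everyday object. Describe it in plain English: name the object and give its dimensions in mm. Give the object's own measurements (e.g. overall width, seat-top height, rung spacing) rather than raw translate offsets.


An open-topped rectangular box: outside dimensions 497×150×106 mm, with a uniform wall and base thickness of 12 mm. The base is a full 497×150 slab on the floor; four walls sit on top of the base. The front and back walls (the −y and +y sides) span the full width; the two side walls fit between them.


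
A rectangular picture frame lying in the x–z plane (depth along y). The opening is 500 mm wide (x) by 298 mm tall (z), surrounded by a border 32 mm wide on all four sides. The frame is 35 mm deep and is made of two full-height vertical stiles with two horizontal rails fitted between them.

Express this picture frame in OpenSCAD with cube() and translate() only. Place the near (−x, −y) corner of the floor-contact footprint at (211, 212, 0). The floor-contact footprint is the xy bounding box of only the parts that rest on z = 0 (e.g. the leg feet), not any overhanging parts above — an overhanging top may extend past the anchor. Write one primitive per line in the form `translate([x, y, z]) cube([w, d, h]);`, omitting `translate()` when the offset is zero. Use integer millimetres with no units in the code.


translate([211, 212, 0]) cube([32, 35, 362]);
translate([743, 212, 0]) cube([32, 35, 362]);
translate([243, 212, 0]) cube([500, 35, 32]);
translate([243, 212, 330]) cube([500, 35, 32]);


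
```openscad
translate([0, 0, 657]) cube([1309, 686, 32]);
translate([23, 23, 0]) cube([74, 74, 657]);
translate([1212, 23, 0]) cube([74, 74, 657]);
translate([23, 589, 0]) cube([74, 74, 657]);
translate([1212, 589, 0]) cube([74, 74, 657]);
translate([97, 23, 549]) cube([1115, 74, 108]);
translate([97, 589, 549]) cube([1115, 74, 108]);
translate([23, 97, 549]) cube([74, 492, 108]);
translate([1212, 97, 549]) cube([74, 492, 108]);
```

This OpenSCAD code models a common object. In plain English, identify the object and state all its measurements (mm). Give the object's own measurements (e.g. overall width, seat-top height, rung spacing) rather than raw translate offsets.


A rectangular dining table. The top is 1309×686×32 mm with its upper surface at z = 689 mm. It stands on four 74×74 mm square legs, each inset 23 mm from the nearest pair of top edges, running from the floor to the underside of the top. Four apron rails, 74 mm thick and 108 mm tall, run between adjacent legs with their top edges flush with the underside of the top and their outer faces flush with the legs' outer faces.


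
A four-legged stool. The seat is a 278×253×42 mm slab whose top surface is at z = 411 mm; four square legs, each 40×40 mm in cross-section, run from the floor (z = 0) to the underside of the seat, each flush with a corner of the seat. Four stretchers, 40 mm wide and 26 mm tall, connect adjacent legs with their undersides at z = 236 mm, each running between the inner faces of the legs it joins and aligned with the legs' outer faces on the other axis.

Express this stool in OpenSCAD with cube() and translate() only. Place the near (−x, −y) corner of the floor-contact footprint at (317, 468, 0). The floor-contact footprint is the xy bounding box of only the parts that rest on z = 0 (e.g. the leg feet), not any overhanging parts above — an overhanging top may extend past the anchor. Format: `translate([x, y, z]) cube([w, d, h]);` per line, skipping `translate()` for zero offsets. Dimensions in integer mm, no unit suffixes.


// leg_h = 411 - 42 = 369
// stretcher span = 278 - 2*40 = 198
translate([317, 468, 369]) cube([278, 253, 42]);
translate([317, 468, 0]) cube([40, 40, 369]);
translate([555, 468, 0]) cube([40, 40, 369]);
translate([317, 681, 0]) cube([40, 40, 369]);
translate([555, 681, 0]) cube([40, 40, 369]);
translate([357, 468, 236]) cube([198, 40, 26]);
translate([357, 681, 236]) cube([198, 40, 26]);
translate([317, 508, 236]) cube([40, 173, 26]);
translate([555, 508, 236]) cube([40, 173, 26]);


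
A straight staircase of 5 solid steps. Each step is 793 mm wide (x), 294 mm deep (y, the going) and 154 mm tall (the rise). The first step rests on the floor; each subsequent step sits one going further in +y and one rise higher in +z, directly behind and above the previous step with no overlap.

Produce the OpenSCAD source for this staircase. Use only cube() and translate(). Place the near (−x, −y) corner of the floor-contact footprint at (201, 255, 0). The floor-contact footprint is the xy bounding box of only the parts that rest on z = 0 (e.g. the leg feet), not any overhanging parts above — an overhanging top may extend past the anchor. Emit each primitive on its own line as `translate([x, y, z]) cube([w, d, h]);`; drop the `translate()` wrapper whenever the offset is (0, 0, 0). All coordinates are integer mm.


translate([201, 255, 0]) cube([793, 294, 154]);
translate([201, 549, 154]) cube([793, 294, 154]);
translate([201, 843, 308]) cube([793, 294, 154]);
translate([201, 1137, 462]) cube([793, 294, 154]);
translate([201, 1431, 616]) cube([793, 294, 154]);


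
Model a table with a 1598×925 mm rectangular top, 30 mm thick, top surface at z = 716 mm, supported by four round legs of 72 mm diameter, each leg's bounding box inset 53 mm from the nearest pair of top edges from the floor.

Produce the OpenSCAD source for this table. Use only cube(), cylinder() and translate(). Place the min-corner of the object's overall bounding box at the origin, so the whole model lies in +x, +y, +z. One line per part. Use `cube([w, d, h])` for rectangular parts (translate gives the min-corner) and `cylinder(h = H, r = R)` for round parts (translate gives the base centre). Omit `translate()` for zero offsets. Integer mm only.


translate([0, 0, 686]) cube([1598, 925, 30]);
translate([89, 89, 0]) cylinder(h = 686, r = 36);
translate([1509, 89, 0]) cylinder(h = 686, r = 36);
translate([89, 836, 0]) cylinder(h = 686, r = 36);
translate([1509, 836, 0]) cylinder(h = 686, r = 36);


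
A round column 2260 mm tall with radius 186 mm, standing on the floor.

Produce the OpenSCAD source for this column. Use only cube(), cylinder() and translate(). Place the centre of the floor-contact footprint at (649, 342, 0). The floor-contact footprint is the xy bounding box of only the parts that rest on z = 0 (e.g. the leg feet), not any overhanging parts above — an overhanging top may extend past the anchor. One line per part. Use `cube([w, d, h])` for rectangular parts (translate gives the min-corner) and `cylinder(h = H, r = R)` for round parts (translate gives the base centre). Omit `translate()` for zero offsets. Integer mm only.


translate([649, 342, 0]) cylinder(h = 2260, r = 186);


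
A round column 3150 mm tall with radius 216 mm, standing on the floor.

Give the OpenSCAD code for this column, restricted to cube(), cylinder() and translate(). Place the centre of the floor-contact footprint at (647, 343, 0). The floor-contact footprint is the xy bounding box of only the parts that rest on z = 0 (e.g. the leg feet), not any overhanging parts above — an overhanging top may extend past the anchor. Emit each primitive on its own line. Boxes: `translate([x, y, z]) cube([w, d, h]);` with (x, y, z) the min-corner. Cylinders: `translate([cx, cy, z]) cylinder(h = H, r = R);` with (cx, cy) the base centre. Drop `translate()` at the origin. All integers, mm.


translate([647, 343, 0]) cylinder(h = 3150, r = 216);


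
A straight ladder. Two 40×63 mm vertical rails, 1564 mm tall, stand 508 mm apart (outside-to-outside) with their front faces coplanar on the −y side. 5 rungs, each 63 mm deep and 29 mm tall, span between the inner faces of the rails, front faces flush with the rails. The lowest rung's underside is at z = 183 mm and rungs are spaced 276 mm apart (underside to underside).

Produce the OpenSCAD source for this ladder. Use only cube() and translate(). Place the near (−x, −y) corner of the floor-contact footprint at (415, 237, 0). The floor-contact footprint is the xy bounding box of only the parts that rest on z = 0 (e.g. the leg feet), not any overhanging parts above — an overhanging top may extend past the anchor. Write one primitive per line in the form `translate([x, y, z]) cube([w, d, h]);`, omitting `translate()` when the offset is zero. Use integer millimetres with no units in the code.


// rung span = 508 - 2*40 = 428
// rung[k] z = 183 + k*276
translate([415, 237, 0]) cube([40, 63, 1564]);
translate([883, 237, 0]) cube([40, 63, 1564]);
translate([455, 237, 183]) cube([428, 63, 29]);
translate([455, 237, 459]) cube([428, 63, 29]);
translate([455, 237, 735]) cube([428, 63, 29]);
translate([455, 237, 1011]) cube([428, 63, 29]);
translate([455, 237, 1287]) cube([428, 63, 29]);


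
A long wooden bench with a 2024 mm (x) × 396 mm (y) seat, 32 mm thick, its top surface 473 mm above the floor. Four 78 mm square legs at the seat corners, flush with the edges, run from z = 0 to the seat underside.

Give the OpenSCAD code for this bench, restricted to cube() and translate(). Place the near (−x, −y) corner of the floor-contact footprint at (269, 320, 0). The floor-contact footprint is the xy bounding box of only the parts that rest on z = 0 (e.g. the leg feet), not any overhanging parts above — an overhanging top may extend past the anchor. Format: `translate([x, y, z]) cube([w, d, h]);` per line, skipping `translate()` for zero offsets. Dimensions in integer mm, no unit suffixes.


translate([269, 320, 441]) cube([2024, 396, 32]);
translate([269, 320, 0]) cube([78, 78, 441]);
translate([269, 638, 0]) cube([78, 78, 441]);
translate([2215, 320, 0]) cube([78, 78, 441]);
translate([2215, 638, 0]) cube([78, 78, 441]);


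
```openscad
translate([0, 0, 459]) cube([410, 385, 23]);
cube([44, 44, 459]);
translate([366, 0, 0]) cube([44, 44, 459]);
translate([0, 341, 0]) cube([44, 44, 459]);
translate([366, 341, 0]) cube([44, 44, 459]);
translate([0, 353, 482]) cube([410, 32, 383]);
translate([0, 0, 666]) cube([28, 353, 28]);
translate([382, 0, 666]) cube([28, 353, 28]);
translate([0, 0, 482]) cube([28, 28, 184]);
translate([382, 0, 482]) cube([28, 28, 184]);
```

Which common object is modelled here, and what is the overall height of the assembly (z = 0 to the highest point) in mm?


A chair. The overall height is 865 mm.

A slab on four corner posts with a tall panel at the back — a chair. The seat slab sits at z = 459 with thickness 23, and the 383 mm backrest starts at the seat top, so the overall height is 459 + 23 + 383 = 865 mm.


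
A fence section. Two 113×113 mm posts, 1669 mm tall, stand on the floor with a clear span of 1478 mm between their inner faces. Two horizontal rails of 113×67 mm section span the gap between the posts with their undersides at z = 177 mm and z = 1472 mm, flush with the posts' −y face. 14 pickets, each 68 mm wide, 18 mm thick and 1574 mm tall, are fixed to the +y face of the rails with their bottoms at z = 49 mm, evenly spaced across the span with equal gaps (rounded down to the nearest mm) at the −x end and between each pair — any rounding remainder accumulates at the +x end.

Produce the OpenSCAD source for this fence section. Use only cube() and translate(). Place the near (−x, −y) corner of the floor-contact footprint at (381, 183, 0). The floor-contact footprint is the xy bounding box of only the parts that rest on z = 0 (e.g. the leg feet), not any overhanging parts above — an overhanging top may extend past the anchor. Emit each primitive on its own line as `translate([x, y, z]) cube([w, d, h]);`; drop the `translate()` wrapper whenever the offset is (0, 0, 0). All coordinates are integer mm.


translate([381, 183, 0]) cube([113, 113, 1669]);
translate([1972, 183, 0]) cube([113, 113, 1669]);
translate([494, 183, 177]) cube([1478, 113, 67]);
translate([494, 183, 1472]) cube([1478, 113, 67]);
translate([529, 296, 49]) cube([68, 18, 1574]);
translate([632, 296, 49]) cube([68, 18, 1574]);
translate([735, 296, 49]) cube([68, 18, 1574]);
translate([838, 296, 49]) cube([68, 18, 1574]);
translate([941, 296, 49]) cube([68, 18, 1574]);
translate([1044, 296, 49]) cube([68, 18, 1574]);
translate([1147, 296, 49]) cube([68, 18, 1574]);
translate([1250, 296, 49]) cube([68, 18, 1574]);
translate([1353, 296, 49]) cube([68, 18, 1574]);
translate([1456, 296, 49]) cube([68, 18, 1574]);
translate([1559, 296, 49]) cube([68, 18, 1574]);
translate([1662, 296, 49]) cube([68, 18, 1574]);
translate([1765, 296, 49]) cube([68, 18, 1574]);
translate([1868, 296, 49]) cube([68, 18, 1574]);


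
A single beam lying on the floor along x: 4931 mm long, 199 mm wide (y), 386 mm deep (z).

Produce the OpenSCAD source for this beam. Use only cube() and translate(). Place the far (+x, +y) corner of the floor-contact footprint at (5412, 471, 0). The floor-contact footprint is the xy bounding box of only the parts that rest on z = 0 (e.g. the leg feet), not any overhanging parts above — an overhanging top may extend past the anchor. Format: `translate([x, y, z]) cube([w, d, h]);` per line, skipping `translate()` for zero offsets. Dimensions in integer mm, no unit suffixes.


translate([481, 272, 0]) cube([4931, 199, 386]);


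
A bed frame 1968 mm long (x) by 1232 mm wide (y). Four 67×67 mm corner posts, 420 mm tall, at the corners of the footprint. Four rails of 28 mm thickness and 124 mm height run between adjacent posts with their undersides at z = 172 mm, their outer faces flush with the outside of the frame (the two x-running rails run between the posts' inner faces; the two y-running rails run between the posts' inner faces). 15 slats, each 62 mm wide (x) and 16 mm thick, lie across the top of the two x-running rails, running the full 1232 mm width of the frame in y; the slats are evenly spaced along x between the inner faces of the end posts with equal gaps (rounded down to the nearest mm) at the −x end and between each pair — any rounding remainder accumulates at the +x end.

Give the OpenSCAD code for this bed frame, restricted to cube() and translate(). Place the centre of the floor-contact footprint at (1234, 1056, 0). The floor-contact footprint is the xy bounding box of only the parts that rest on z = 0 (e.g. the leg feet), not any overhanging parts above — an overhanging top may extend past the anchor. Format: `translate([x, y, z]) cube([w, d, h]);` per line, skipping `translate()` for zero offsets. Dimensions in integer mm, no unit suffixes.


translate([250, 440, 0]) cube([67, 67, 420]);
translate([250, 1605, 0]) cube([67, 67, 420]);
translate([2151, 440, 0]) cube([67, 67, 420]);
translate([2151, 1605, 0]) cube([67, 67, 420]);
translate([317, 440, 172]) cube([1834, 28, 124]);
translate([317, 1644, 172]) cube([1834, 28, 124]);
translate([250, 507, 172]) cube([28, 1098, 124]);
translate([2190, 507, 172]) cube([28, 1098, 124]);
translate([373, 440, 296]) cube([62, 1232, 16]);
translate([491, 440, 296]) cube([62, 1232, 16]);
translate([609, 440, 296]) cube([62, 1232, 16]);
translate([727, 440, 296]) cube([62, 1232, 16]);
translate([845, 440, 296]) cube([62, 1232, 16]);
translate([963, 440, 296]) cube([62, 1232, 16]);
translate([1081, 440, 296]) cube([62, 1232, 16]);
translate([1199, 440, 296]) cube([62, 1232, 16]);
translate([1317, 440, 296]) cube([62, 1232, 16]);
translate([1435, 440, 296]) cube([62, 1232, 16]);
translate([1553, 440, 296]) cube([62, 1232, 16]);
translate([1671, 440, 296]) cube([62, 1232, 16]);
translate([1789, 440, 296]) cube([62, 1232, 16]);
translate([1907, 440, 296]) cube([62, 1232, 16]);
translate([2025, 440, 296]) cube([62, 1232, 16]);


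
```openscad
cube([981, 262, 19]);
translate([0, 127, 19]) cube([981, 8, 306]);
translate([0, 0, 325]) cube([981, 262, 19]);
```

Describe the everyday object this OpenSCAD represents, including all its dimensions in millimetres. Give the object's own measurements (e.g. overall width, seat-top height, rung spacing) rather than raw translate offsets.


An I-beam lying along x, 981 mm long. Overall section height 344 mm. Two flanges 262 mm wide (y) and 19 mm thick, one on the floor and one at the top; a web 8 mm thick runs between them, centred on the flange width.


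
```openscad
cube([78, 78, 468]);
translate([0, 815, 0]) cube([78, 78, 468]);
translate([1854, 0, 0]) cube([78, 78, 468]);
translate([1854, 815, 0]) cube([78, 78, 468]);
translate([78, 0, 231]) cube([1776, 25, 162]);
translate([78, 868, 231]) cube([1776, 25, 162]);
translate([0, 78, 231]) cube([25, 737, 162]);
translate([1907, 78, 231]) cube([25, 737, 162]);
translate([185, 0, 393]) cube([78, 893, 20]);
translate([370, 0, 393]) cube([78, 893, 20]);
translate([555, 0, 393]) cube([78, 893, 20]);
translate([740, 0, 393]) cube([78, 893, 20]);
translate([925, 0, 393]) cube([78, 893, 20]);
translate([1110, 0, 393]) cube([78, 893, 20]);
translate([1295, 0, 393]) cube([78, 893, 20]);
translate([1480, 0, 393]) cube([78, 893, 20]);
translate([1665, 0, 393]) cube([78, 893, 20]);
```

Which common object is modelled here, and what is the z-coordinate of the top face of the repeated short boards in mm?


A bed frame. The slat-top height is 413 mm.

Four posts, four rails, and a row of slats — a bed frame. Slats sit on the rails at z = 231 + 162 = 393; with slat thickness 20, the top is 413 mm.


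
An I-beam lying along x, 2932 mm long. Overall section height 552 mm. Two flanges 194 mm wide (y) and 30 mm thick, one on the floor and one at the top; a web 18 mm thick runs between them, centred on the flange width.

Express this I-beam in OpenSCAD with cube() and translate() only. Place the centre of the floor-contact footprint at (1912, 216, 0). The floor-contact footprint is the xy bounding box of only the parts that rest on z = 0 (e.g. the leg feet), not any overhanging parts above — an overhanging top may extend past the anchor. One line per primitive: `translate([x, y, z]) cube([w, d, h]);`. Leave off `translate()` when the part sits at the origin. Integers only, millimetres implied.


translate([446, 119, 0]) cube([2932, 194, 30]);
translate([446, 207, 30]) cube([2932, 18, 492]);
translate([446, 119, 522]) cube([2932, 194, 30]);


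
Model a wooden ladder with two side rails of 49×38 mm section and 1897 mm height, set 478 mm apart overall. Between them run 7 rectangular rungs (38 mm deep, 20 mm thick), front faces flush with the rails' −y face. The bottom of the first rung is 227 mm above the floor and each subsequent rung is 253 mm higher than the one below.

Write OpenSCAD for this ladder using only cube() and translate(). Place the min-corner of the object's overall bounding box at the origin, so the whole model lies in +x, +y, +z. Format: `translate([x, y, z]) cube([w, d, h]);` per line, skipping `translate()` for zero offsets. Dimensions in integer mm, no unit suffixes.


// rung span = 478 - 2*49 = 380
// rung[k] z = 227 + k*253
cube([49, 38, 1897]);
translate([429, 0, 0]) cube([49, 38, 1897]);
translate([49, 0, 227]) cube([380, 38, 20]);
translate([49, 0, 480]) cube([380, 38, 20]);
translate([49, 0, 733]) cube([380, 38, 20]);
translate([49, 0, 986]) cube([380, 38, 20]);
translate([49, 0, 1239]) cube([380, 38, 20]);
translate([49, 0, 1492]) cube([380, 38, 20]);
translate([49, 0, 1745]) cube([380, 38, 20]);


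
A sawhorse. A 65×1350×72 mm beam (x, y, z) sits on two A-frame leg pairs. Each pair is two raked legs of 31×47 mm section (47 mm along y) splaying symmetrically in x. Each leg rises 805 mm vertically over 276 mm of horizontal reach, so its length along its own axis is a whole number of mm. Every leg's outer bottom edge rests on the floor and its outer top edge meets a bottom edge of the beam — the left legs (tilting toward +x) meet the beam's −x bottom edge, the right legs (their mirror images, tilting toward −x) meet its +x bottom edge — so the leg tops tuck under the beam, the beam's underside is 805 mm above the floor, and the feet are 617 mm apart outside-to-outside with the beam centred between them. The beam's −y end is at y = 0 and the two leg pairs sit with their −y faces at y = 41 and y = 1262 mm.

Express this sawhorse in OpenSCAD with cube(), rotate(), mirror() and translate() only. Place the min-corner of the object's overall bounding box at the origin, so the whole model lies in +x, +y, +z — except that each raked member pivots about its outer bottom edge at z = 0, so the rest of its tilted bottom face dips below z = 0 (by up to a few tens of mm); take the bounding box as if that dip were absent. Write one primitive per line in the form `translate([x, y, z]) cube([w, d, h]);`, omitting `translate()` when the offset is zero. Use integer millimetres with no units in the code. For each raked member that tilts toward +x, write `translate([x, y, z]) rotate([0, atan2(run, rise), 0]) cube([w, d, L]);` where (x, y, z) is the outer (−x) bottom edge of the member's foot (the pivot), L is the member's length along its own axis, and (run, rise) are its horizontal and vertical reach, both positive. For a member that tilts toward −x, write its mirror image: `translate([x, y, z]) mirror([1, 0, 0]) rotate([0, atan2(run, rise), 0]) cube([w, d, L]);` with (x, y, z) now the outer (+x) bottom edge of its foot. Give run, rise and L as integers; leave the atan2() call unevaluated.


translate([276, 0, 805]) cube([65, 1350, 72]);
translate([0, 41, 0]) rotate([0, atan2(276, 805), 0]) cube([31, 47, 851]);
translate([617, 41, 0]) mirror([1, 0, 0]) rotate([0, atan2(276, 805), 0]) cube([31, 47, 851]);
translate([0, 1262, 0]) rotate([0, atan2(276, 805), 0]) cube([31, 47, 851]);
translate([617, 1262, 0]) mirror([1, 0, 0]) rotate([0, atan2(276, 805), 0]) cube([31, 47, 851]);


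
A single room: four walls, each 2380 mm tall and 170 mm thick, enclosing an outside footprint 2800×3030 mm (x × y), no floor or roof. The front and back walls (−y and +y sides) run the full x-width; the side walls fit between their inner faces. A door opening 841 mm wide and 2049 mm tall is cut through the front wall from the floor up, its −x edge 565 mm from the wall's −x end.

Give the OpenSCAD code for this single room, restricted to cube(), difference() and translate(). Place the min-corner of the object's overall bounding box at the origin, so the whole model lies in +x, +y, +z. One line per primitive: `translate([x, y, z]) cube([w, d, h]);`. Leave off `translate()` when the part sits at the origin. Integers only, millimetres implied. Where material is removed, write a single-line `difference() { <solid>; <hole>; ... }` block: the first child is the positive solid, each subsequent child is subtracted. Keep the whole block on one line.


difference() { cube([2800, 170, 2380]); translate([565, 0, 0]) cube([841, 170, 2049]); }
translate([0, 2860, 0]) cube([2800, 170, 2380]);
translate([0, 170, 0]) cube([170, 2690, 2380]);
translate([2630, 170, 0]) cube([170, 2690, 2380]);


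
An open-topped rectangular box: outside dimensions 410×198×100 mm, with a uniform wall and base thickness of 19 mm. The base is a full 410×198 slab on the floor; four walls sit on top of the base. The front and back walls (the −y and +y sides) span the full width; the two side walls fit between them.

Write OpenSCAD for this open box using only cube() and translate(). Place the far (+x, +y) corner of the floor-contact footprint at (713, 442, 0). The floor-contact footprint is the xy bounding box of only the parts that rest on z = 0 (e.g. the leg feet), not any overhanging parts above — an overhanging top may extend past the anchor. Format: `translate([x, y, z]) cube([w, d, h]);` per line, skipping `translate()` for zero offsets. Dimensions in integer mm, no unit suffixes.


translate([303, 244, 0]) cube([410, 198, 19]);
translate([303, 244, 19]) cube([410, 19, 81]);
translate([303, 423, 19]) cube([410, 19, 81]);
translate([303, 263, 19]) cube([19, 160, 81]);
translate([694, 263, 19]) cube([19, 160, 81]);


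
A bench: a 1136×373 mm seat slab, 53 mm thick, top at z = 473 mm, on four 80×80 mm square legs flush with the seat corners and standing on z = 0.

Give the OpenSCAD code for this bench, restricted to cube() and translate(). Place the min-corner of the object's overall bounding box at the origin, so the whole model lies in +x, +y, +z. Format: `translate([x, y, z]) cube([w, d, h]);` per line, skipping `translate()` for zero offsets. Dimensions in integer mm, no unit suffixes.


translate([0, 0, 420]) cube([1136, 373, 53]);
cube([80, 80, 420]);
translate([0, 293, 0]) cube([80, 80, 420]);
translate([1056, 0, 0]) cube([80, 80, 420]);
translate([1056, 293, 0]) cube([80, 80, 420]);


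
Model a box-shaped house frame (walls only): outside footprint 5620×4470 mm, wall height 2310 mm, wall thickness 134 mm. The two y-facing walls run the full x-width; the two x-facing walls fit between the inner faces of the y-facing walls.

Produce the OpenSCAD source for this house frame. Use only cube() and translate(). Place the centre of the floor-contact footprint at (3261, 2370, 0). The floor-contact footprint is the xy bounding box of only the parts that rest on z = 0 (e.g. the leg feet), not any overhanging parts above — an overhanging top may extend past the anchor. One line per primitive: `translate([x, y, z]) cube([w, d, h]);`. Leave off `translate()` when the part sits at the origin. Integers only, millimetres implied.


translate([451, 135, 0]) cube([5620, 134, 2310]);
translate([451, 4471, 0]) cube([5620, 134, 2310]);
translate([451, 269, 0]) cube([134, 4202, 2310]);
translate([5937, 269, 0]) cube([134, 4202, 2310]);


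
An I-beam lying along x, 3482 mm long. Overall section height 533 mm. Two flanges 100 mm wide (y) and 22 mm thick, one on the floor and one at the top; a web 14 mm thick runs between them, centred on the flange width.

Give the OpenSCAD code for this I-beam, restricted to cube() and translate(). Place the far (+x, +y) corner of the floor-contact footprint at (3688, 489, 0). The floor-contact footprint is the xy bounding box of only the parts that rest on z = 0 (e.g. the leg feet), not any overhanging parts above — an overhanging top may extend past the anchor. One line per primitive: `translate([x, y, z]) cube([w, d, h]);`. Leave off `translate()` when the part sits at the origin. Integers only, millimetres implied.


translate([206, 389, 0]) cube([3482, 100, 22]);
translate([206, 432, 22]) cube([3482, 14, 489]);
translate([206, 389, 511]) cube([3482, 100, 22]);
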